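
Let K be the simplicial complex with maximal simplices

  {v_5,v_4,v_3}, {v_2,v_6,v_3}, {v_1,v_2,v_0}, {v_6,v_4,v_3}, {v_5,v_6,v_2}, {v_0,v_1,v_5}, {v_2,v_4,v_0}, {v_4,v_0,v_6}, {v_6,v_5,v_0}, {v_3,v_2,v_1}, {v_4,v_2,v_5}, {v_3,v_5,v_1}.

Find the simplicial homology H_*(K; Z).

K has 7 vertices, 18 edges, 12 triangles.
rank ∂_0 = 0, rank ∂_1 = 6 ⇒ b_0 = 7 − 0 − 6 = 1; all invariant factors of ∂_1 are 1 so no torsion. So H_0 ≅ Z.
rank ∂_1 = 6, rank ∂_2 = 12 ⇒ b_1 = 18 − 6 − 12 = 0; ∂_2 has invariant factor(s) [2] giving torsion. So H_1 ≅ Z/2.
rank ∂_2 = 12, rank ∂_3 = 0 ⇒ b_2 = 12 − 12 − 0 = 0. So H_2 ≅ 0.

H_0 = Z,  H_1 = Z/2,  H_2 = 0.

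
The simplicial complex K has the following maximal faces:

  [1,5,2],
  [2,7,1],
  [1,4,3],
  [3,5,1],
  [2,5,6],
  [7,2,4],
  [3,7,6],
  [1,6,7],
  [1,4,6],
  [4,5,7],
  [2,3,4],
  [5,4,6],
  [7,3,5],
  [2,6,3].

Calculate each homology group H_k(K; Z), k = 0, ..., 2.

Fix the vertex order 1 < 2 < 3 < 4 < 5 < 6 < 7 and write every simplex with vertices in increasing order. Then dim K = 2 and the simplices of K are:

  0-simplices (7): [1], [2], [3], [4], [5], [6], [7]
  1-simplices (21): [1,2], [1,3], [1,4], [1,5], [1,6], [1,7], [2,3], [2,4], [2,5], [2,6], [2,7], [3,4], [3,5], [3,6], [3,7], [4,5], [4,6], [4,7], [5,6], [5,7], [6,7]
  2-simplices (14): [1,2,5], [1,2,7], [1,3,4], [1,3,5], [1,4,6], [1,6,7], [2,3,4], [2,3,6], [2,4,7], [2,5,6], [3,5,7], [3,6,7], [4,5,6], [4,5,7]

so the chain groups are C_0 ≅ Z^7, C_1 ≅ Z^21, C_2 ≅ Z^14.

Boundary ∂_1: C_1 → C_0 maps an edge to its endpoints' difference, ∂[p,q] = q − p. For instance
  ∂[3,7] = [7] − [3].
This gives a 7×21 integer matrix of rank 6; reducing to Smith normal form yields diagonal entries (1,1,1,1,1,1).

Boundary ∂_2: C_2 → C_1 maps a triangle to the signed sum of its edges. For instance
  ∂[1,4,6] = [4,6] − [1,6] + [1,4],
  ∂[1,2,5] = [2,5] − [1,5] + [1,2].
The resulting 21×14 matrix has rank 13, and its Smith normal form has invariant factors (1,1,1,1,1,1,1,1,1,1,1,1,1).

Computing H_k = (kernel of ∂_k) / (image of ∂_{k+1}):

  H_0: rank C_0 − rank ∂_1 = 7 − 6 = 1, and the invariant factors of ∂_1 are all 1, so H_0 ≅ Z.
  H_1: rank ker ∂_1 − rank ∂_2 = (21 − 6) − 13 = 2, and the invariant factors of ∂_2 are all 1, so H_1 ≅ Z^2.
  H_2: rank ker ∂_2 − rank ∂_3 = (14 − 13) − 0 = 1, and there is no ∂_3, so H_2 ≅ Z.

H_0 ≅ Z,  H_1 ≅ Z^2,  H_2 ≅ Z.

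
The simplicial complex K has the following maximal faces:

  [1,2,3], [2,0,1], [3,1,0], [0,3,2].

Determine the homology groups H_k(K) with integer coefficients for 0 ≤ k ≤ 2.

H_0 ≅ Z,  H_1 = 0,  H_2 ≅ Z.

Fix the vertex order 0 < 1 < 2 < 3 and write every simplex with vertices in increasing order. Then dim K = 2 and the simplices of K are:

  0-simplices (4): [0], [1], [2], [3]
  1-simplices (6): [0,1], [0,2], [0,3], [1,2], [1,3], [2,3]
  2-simplices (4): [0,1,2], [0,1,3], [0,2,3], [1,2,3]

Hence C_0 ≅ Z^4, C_1 ≅ Z^6, C_2 ≅ Z^4.

Boundary ∂_1: C_1 → C_0 is given by ∂[p,q] = [q] − [p].
As a 4×6 matrix over Z this has rank 3, with invariant factors (1,1,1).

The boundary map ∂_2: C_2 → C_1 maps a triangle to the signed sum of its edges. For instance
  ∂[0,1,2] = [1,2] − [0,2] + [0,1],
  ∂[0,2,3] = [2,3] − [0,3] + [0,2].
This gives a 6×4 integer matrix of rank 3; reducing to Smith normal form yields diagonal entries (1,1,1).

Computing H_k = (kernel of ∂_k) / (image of ∂_{k+1}):

  H_0: rank C_0 − rank ∂_1 = 4 − 3 = 1, and the invariant factors of ∂_1 are all 1, so H_0 ≅ Z.
  H_1: rank ker ∂_1 − rank ∂_2 = (6 − 3) − 3 = 0, and the invariant factors of ∂_2 are all 1, so H_1 ≅ 0.
  H_2: rank ker ∂_2 − rank ∂_3 = (4 − 3) − 0 = 1, and there is no ∂_3, so H_2 ≅ Z.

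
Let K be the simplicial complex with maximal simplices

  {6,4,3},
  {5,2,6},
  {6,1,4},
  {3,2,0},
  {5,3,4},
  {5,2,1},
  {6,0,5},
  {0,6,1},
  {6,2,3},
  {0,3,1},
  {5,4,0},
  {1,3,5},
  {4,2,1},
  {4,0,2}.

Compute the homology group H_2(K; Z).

Take the total order 0 < 1 < 2 < 3 < 4 < 5 < 6 on the vertex set. Then K (dimension 2) consists of the simplices:

  0-simplices (7): [0], [1], [2], [3], [4], [5], [6]
  1-simplices (21): [0,1], [0,2], [0,3], [0,4], [0,5], [0,6], [1,2], [1,3], [1,4], [1,5], [1,6], [2,3], [2,4], [2,5], [2,6], [3,4], [3,5], [3,6], [4,5], [4,6], [5,6]
  2-simplices (14): [0,1,3], [0,1,6], [0,2,3], [0,2,4], [0,4,5], [0,5,6], [1,2,4], [1,2,5], [1,3,5], [1,4,6], [2,3,6], [2,5,6], [3,4,5], [3,4,6]

so the chain groups are C_0 ≅ Z^7, C_1 ≅ Z^21, C_2 ≅ Z^14.

Boundary ∂_1: C_1 → C_0 is given by ∂[p,q] = [q] − [p]. For instance
  ∂[0,5] = [5] − [0].
The 7×21 boundary matrix has rank 6 and Smith normal form diag(1,1,1,1,1,1).

∂_2: C_2 → C_1 sends each 2-simplex [p,q,r] to [q,r] − [p,r] + [p,q]. For instance
  ∂[0,2,3] = [2,3] − [0,3] + [0,2],
  ∂[0,4,5] = [4,5] − [0,5] + [0,4].
The resulting 21×14 matrix has rank 13, and its Smith normal form has invariant factors (1,1,1,1,1,1,1,1,1,1,1,1,1).

Reading off H_k = ker ∂_k / im ∂_{k+1}:

  H_2: rank ker ∂_2 − rank ∂_3 = (14 − 13) − 0 = 1, and there is no ∂_3, so H_2 = Z.

H_2 ≅ Z.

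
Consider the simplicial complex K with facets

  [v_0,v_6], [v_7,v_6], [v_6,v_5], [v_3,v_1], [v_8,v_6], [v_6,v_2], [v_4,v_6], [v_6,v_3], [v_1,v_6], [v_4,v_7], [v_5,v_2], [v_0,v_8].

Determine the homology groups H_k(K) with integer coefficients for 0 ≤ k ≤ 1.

H_0 ≅ Z,  H_1 ≅ Z^4.

Order the vertices as v_0 < v_1 < v_2 < v_3 < v_4 < v_5 < v_6 < v_7 < v_8. Listing each simplex with vertices in this order, K has dimension 1 with simplices:

  0-simplices (9): [v_0], [v_1], [v_2], [v_3], [v_4], [v_5], [v_6], [v_7], [v_8]
  1-simplices (12): [v_0,v_6], [v_0,v_8], [v_1,v_3], [v_1,v_6], [v_2,v_5], [v_2,v_6], [v_3,v_6], [v_4,v_6], [v_4,v_7], [v_5,v_6], [v_6,v_7], [v_6,v_8]

so the chain groups are C_0 ≅ Z^9, C_1 ≅ Z^12.

Boundary ∂_1: C_1 → C_0 sends each edge [p,q] (with p < q) to q − p. For instance
  ∂[v_0,v_8] = [v_8] − [v_0].
This gives a 9×12 integer matrix of rank 8; reducing to Smith normal form yields diagonal entries (1,1,1,1,1,1,1,1).

From H_k ≅ ker(∂_k) / im(∂_{k+1}) we obtain:

  H_0: rank C_0 − rank ∂_1 = 9 − 8 = 1, and the invariant factors of ∂_1 are all 1, so H_0 ≅ Z.
  H_1: rank ker ∂_1 − rank ∂_2 = (12 − 8) − 0 = 4, and there is no ∂_2, so H_1 ≅ Z^4.

(K is a triangulation of a wedge of 4 circles.)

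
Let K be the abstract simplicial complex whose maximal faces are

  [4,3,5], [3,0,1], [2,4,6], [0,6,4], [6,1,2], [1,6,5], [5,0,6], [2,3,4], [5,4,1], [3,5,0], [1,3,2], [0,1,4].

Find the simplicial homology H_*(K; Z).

We work with the vertex ordering 0 < 1 < 2 < 3 < 4 < 5 < 6. The simplices of K, each written with vertices in increasing order, are:

  0-simplices (7): [0], [1], [2], [3], [4], [5], [6]
  1-simplices (18): [0,1], [0,3], [0,4], [0,5], [0,6], [1,2], [1,3], [1,4], [1,5], [1,6], [2,3], [2,4], [2,6], [3,4], [3,5], [4,5], [4,6], [5,6]
  2-simplices (12): [0,1,3], [0,1,4], [0,3,5], [0,4,6], [0,5,6], [1,2,3], [1,2,6], [1,4,5], [1,5,6], [2,3,4], [2,4,6], [3,4,5]

giving chain groups C_0 ≅ Z^7, C_1 ≅ Z^18, C_2 ≅ Z^12.

Boundary ∂_1: C_1 → C_0 sends each edge [p,q] (with p < q) to q − p.
This gives a 7×18 integer matrix of rank 6; reducing to Smith normal form yields diagonal entries (1,1,1,1,1,1).

∂_2: C_2 → C_1 sends each 2-simplex [p,q,r] to [q,r] − [p,r] + [p,q]. For instance
  ∂[2,3,4] = [3,4] − [2,4] + [2,3],
  ∂[0,4,6] = [4,6] − [0,6] + [0,4].
The 18×12 boundary matrix has rank 12 and Smith normal form diag(1,1,1,1,1,1,1,1,1,1,1,2).

Reading off H_k = ker ∂_k / im ∂_{k+1}:

  H_0: rank C_0 − rank ∂_1 = 7 − 6 = 1, and the invariant factors of ∂_1 are all 1, so H_0 ≅ Z.
  H_1: rank ker ∂_1 − rank ∂_2 = (18 − 6) − 12 = 0, and ∂_2 has invariant factor 2 > 1, so H_1 ≅ Z_2.
  H_2: rank ker ∂_2 − rank ∂_3 = (12 − 12) − 0 = 0, and there is no ∂_3, so H_2 ≅ 0.

(K is a triangulation of the real projective plane RP^2.)

H_0 = Z,  H_1 = Z_2,  H_2 = 0.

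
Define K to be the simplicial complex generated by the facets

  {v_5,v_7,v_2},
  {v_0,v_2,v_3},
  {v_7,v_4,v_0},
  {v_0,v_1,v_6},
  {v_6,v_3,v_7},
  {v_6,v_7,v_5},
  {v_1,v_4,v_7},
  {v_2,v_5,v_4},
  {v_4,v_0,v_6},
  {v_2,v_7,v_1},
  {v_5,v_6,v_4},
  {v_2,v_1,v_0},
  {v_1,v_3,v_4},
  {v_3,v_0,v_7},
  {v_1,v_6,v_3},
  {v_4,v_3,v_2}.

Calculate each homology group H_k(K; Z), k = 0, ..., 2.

We work with the vertex ordering v_0 < v_1 < v_2 < v_3 < v_4 < v_5 < v_6 < v_7. The simplices of K, each written with vertices in increasing order, are:

  0-simplices (8): [v_0], [v_1], [v_2], [v_3], [v_4], [v_5], [v_6], [v_7]
  1-simplices (24): (24 of them)
  2-simplices (16): (16 of them)

Hence C_0 ≅ Z^8, C_1 ≅ Z^24, C_2 ≅ Z^16.

The boundary map ∂_1: C_1 → C_0 is given by ∂[p,q] = [q] − [p].
The 8×24 boundary matrix has rank 7 and Smith normal form diag(1,1,1,1,1,1,1).

The boundary map ∂_2: C_2 → C_1 maps a triangle to the signed sum of its edges. For instance
  ∂[v_0,v_2,v_3] = [v_2,v_3] − [v_0,v_3] + [v_0,v_2],
  ∂[v_0,v_1,v_6] = [v_1,v_6] − [v_0,v_6] + [v_0,v_1].
As a 24×16 matrix over Z this has rank 15, with invariant factors (1,1,1,1,1,1,1,1,1,1,1,1,1,1,1).

Reading off H_k = ker ∂_k / im ∂_{k+1}:

  H_0: rank C_0 − rank ∂_1 = 8 − 7 = 1, and the invariant factors of ∂_1 are all 1, so H_0 = Z.
  H_1: rank ker ∂_1 − rank ∂_2 = (24 − 7) − 15 = 2, and the invariant factors of ∂_2 are all 1, so H_1 = Z^2.
  H_2: rank ker ∂_2 − rank ∂_3 = (16 − 15) − 0 = 1, and there is no ∂_3, so H_2 = Z.

(K is a triangulation of the torus T^2.)

H_0 ≅ Z,  H_1 ≅ Z^2,  H_2 ≅ Z.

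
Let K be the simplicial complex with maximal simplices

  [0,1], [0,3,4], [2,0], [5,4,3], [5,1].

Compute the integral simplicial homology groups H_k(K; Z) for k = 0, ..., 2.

H_0 ≅ Z,  H_1 ≅ Z,  H_2 = 0.

K has 6 vertices, 8 edges, 2 triangles.
rank ∂_0 = 0, rank ∂_1 = 5 ⇒ b_0 = 6 − 0 − 5 = 1; all invariant factors of ∂_1 are 1 so no torsion. So H_0 ≅ Z.
rank ∂_1 = 5, rank ∂_2 = 2 ⇒ b_1 = 8 − 5 − 2 = 1; all invariant factors of ∂_2 are 1 so no torsion. So H_1 ≅ Z.
rank ∂_2 = 2, rank ∂_3 = 0 ⇒ b_2 = 2 − 2 − 0 = 0. So H_2 ≅ 0.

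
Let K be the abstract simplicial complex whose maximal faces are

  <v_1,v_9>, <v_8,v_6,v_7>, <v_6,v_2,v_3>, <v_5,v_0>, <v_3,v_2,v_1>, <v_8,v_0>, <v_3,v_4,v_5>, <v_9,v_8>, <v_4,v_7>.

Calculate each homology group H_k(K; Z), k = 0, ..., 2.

H_0 = Z,  H_1 = Z^3,  H_2 = 0.

K has 10 vertices, 16 edges, 4 triangles.
rank ∂_0 = 0, rank ∂_1 = 9 ⇒ b_0 = 10 − 0 − 9 = 1; all invariant factors of ∂_1 are 1 so no torsion. So H_0 = Z.
rank ∂_1 = 9, rank ∂_2 = 4 ⇒ b_1 = 16 − 9 − 4 = 3; all invariant factors of ∂_2 are 1 so no torsion. So H_1 = Z^3.
rank ∂_2 = 4, rank ∂_3 = 0 ⇒ b_2 = 4 − 4 − 0 = 0. So H_2 = 0.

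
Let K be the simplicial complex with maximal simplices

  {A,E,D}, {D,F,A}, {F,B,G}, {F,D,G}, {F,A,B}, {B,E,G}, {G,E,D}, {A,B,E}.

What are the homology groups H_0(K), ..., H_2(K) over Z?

H_0 = Z,  H_1 = 0,  H_2 = Z.

Fix the vertex order A < B < D < E < F < G and write every simplex with vertices in increasing order. Then dim K = 2 and the simplices of K are:

  0-simplices (6): A, B, D, E, F, G
  1-simplices (12): AB, AD, AE, AF, BE, BF, BG, DE, DF, DG, EG, FG
  2-simplices (8): ABE, ABF, ADE, ADF, BEG, BFG, DEG, DFG

giving chain groups C_0 ≅ Z^6, C_1 ≅ Z^12, C_2 ≅ Z^8.

Boundary ∂_1: C_1 → C_0 sends each edge [p,q] (with p < q) to q − p.
This gives a 6×12 integer matrix of rank 5; reducing to Smith normal form yields diagonal entries (1,1,1,1,1).

The boundary map ∂_2: C_2 → C_1 acts by ∂[p,q,r] = [q,r] − [p,r] + [p,q]. For instance
  ∂BEG = EG − BG + BE,
  ∂ADE = DE − AE + AD.
This gives a 12×8 integer matrix of rank 7; reducing to Smith normal form yields diagonal entries (1,1,1,1,1,1,1).

Now H_k = ker ∂_k / im ∂_{k+1}, so:

  H_0: rank C_0 − rank ∂_1 = 6 − 5 = 1, and the invariant factors of ∂_1 are all 1, so H_0 ≅ Z.
  H_1: rank ker ∂_1 − rank ∂_2 = (12 − 5) − 7 = 0, and the invariant factors of ∂_2 are all 1, so H_1 ≅ 0.
  H_2: rank ker ∂_2 − rank ∂_3 = (8 − 7) − 0 = 1, and there is no ∂_3, so H_2 ≅ Z.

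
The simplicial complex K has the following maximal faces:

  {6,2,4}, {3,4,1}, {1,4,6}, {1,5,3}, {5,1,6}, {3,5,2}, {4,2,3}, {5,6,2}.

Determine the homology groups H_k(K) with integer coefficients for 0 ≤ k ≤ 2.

H_0 = Z,  H_1 = 0,  H_2 = Z.

Order the vertices as 1 < 2 < 3 < 4 < 5 < 6. Listing each simplex with vertices in this order, K has dimension 2 with simplices:

  0-simplices (6): [1], [2], [3], [4], [5], [6]
  1-simplices (12): [1,3], [1,4], [1,5], [1,6], [2,3], [2,4], [2,5], [2,6], [3,4], [3,5], [4,6], [5,6]
  2-simplices (8): [1,3,4], [1,3,5], [1,4,6], [1,5,6], [2,3,4], [2,3,5], [2,4,6], [2,5,6]

giving chain groups C_0 ≅ Z^6, C_1 ≅ Z^12, C_2 ≅ Z^8.

∂_1: C_1 → C_0 is given by ∂[p,q] = [q] − [p]. For instance
  ∂[3,4] = [4] − [3].
The resulting 6×12 matrix has rank 5, and its Smith normal form has invariant factors (1,1,1,1,1).

∂_2: C_2 → C_1 sends each 2-simplex [p,q,r] to [q,r] − [p,r] + [p,q]. For instance
  ∂[1,4,6] = [4,6] − [1,6] + [1,4],
  ∂[2,4,6] = [4,6] − [2,6] + [2,4].
As a 12×8 matrix over Z this has rank 7, with invariant factors (1,1,1,1,1,1,1).

Reading off H_k = ker ∂_k / im ∂_{k+1}:

  H_0: rank C_0 − rank ∂_1 = 6 − 5 = 1, and the invariant factors of ∂_1 are all 1, so H_0 = Z.
  H_1: rank ker ∂_1 − rank ∂_2 = (12 − 5) − 7 = 0, and the invariant factors of ∂_2 are all 1, so H_1 = 0.
  H_2: rank ker ∂_2 − rank ∂_3 = (8 − 7) − 0 = 1, and there is no ∂_3, so H_2 = Z.

(K is a triangulation of the 2-sphere S^2.)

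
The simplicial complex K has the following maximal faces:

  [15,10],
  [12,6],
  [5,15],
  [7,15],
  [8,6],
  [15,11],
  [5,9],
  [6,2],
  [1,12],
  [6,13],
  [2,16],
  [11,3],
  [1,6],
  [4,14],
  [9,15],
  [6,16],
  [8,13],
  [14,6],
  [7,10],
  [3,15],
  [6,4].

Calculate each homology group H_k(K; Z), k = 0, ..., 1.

We work with the vertex ordering 1 < 2 < 3 < 4 < 5 < 6 < 7 < 8 < 9 < 10 < 11 < 12 < 13 < 14 < 15 < 16. The simplices of K, each written with vertices in increasing order, are:

  0-simplices (16): [1], [2], [3], [4], [5], [6], [7], [8], [9], [10], [11], [12], [13], [14], [15], [16]
  1-simplices (21): (21 of them)

so the chain groups are C_0 ≅ Z^16, C_1 ≅ Z^21.

∂_1: C_1 → C_0 is given by ∂[p,q] = [q] − [p].
The 16×21 boundary matrix has rank 14 and Smith normal form diag(1,1,1,1,1,1,1,1,1,1,1,1,1,1).

Computing H_k = (kernel of ∂_k) / (image of ∂_{k+1}):

  H_0: rank C_0 − rank ∂_1 = 16 − 14 = 2, and the invariant factors of ∂_1 are all 1, so H_0 ≅ Z^2.
  H_1: rank ker ∂_1 − rank ∂_2 = (21 − 14) − 0 = 7, and there is no ∂_2, so H_1 ≅ Z^7.

H_0 = Z^2,  H_1 = Z^7.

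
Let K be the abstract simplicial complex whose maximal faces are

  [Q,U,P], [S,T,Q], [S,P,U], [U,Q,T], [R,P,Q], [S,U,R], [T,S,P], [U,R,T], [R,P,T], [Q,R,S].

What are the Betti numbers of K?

K has 6 vertices, 15 edges, 10 triangles.
rank ∂_0 = 0, rank ∂_1 = 5 ⇒ b_0 = 6 − 0 − 5 = 1; all invariant factors of ∂_1 are 1 so no torsion. So H_0 ≅ Z.
rank ∂_1 = 5, rank ∂_2 = 10 ⇒ b_1 = 15 − 5 − 10 = 0; ∂_2 has invariant factor(s) [2] giving torsion. So H_1 ≅ Z/2.
rank ∂_2 = 10, rank ∂_3 = 0 ⇒ b_2 = 10 − 10 − 0 = 0. So H_2 ≅ 0.

b_0 = 1, b_1 = 0, b_2 = 0.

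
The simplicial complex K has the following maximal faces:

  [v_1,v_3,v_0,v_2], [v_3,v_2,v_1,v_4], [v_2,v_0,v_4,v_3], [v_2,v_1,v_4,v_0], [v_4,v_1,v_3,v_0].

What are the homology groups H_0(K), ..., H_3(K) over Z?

Take the total order v_0 < v_1 < v_2 < v_3 < v_4 on the vertex set. Then K (dimension 3) consists of the simplices:

  0-simplices (5): [v_0], [v_1], [v_2], [v_3], [v_4]
  1-simplices (10): [v_0,v_1], [v_0,v_2], [v_0,v_3], [v_0,v_4], [v_1,v_2], [v_1,v_3], [v_1,v_4], [v_2,v_3], [v_2,v_4], [v_3,v_4]
  2-simplices (10): [v_0,v_1,v_2], [v_0,v_1,v_3], [v_0,v_1,v_4], [v_0,v_2,v_3], [v_0,v_2,v_4], [v_0,v_3,v_4], [v_1,v_2,v_3], [v_1,v_2,v_4], [v_1,v_3,v_4], [v_2,v_3,v_4]
  3-simplices (5): [v_0,v_1,v_2,v_3], [v_0,v_1,v_2,v_4], [v_0,v_1,v_3,v_4], [v_0,v_2,v_3,v_4], [v_1,v_2,v_3,v_4]

giving chain groups C_0 ≅ Z^5, C_1 ≅ Z^10, C_2 ≅ Z^10, C_3 ≅ Z^5.

Boundary ∂_1: C_1 → C_0 maps an edge to its endpoints' difference, ∂[p,q] = q − p. For instance
  ∂[v_0,v_4] = [v_4] − [v_0].
As a 5×10 matrix over Z this has rank 4, with invariant factors (1,1,1,1).

∂_2: C_2 → C_1 sends each 2-simplex [p,q,r] to [q,r] − [p,r] + [p,q]. For instance
  ∂[v_2,v_3,v_4] = [v_3,v_4] − [v_2,v_4] + [v_2,v_3],
  ∂[v_0,v_1,v_2] = [v_1,v_2] − [v_0,v_2] + [v_0,v_1].
The 10×10 boundary matrix has rank 6 and Smith normal form diag(1,1,1,1,1,1).

Boundary ∂_3: C_3 → C_2 sends each 3-simplex σ to the alternating sum Σ_i (−1)^i (σ with its i-th vertex removed). For instance
  ∂[v_0,v_2,v_3,v_4] = [v_2,v_3,v_4] − [v_0,v_3,v_4] + [v_0,v_2,v_4] − [v_0,v_2,v_3],
  ∂[v_0,v_1,v_2,v_3] = [v_1,v_2,v_3] − [v_0,v_2,v_3] + [v_0,v_1,v_3] − [v_0,v_1,v_2].
This gives a 10×5 integer matrix of rank 4; reducing to Smith normal form yields diagonal entries (1,1,1,1).

Computing H_k = (kernel of ∂_k) / (image of ∂_{k+1}):

  H_0: rank C_0 − rank ∂_1 = 5 − 4 = 1, and the invariant factors of ∂_1 are all 1, so H_0 = Z.
  H_1: rank ker ∂_1 − rank ∂_2 = (10 − 4) − 6 = 0, and the invariant factors of ∂_2 are all 1, so H_1 = 0.
  H_2: rank ker ∂_2 − rank ∂_3 = (10 − 6) − 4 = 0, and the invariant factors of ∂_3 are all 1, so H_2 = 0.
  H_3: rank ker ∂_3 − rank ∂_4 = (5 − 4) − 0 = 1, and there is no ∂_4, so H_3 = Z.

As a check, the Euler characteristic is 5 − 10 + 10 − 5 = 0, which agrees with 1 − 0 + 0 − 1 = 0.
(K is a triangulation of the 3-sphere S^3.)

H_0 ≅ Z,  H_1 = 0,  H_2 = 0,  H_3 ≅ Z.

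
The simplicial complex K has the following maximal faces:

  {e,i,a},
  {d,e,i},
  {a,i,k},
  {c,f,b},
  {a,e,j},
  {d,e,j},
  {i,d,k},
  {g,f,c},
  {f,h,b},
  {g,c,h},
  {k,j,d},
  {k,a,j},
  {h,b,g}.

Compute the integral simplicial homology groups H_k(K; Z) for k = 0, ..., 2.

Take the total order a < b < c < d < e < f < g < h < i < j < k on the vertex set. Then K (dimension 2) consists of the simplices:

  0-simplices (11): a, b, c, d, e, f, g, h, i, j, k
  1-simplices (22): ae, ai, aj, ak, bc, bf, bg, bh, cf, cg, ch, de, di, dj, dk, ei, ej, fg, fh, gh, ik, jk
  2-simplices (13): aei, aej, aik, ajk, bcf, bfh, bgh, cfg, cgh, dei, dej, dik, djk

giving chain groups C_0 ≅ Z^11, C_1 ≅ Z^22, C_2 ≅ Z^13.

The boundary map ∂_1: C_1 → C_0 is given by ∂[p,q] = [q] − [p]. For instance
  ∂dk = k − d.
The 11×22 boundary matrix has rank 9 and Smith normal form diag(1,1,1,1,1,1,1,1,1).

∂_2: C_2 → C_1 sends each 2-simplex [p,q,r] to [q,r] − [p,r] + [p,q]. For instance
  ∂dik = ik − dk + di,
  ∂aei = ei − ai + ae.
The resulting 22×13 matrix has rank 12, and its Smith normal form has invariant factors (1,1,1,1,1,1,1,1,1,1,1,1).

From H_k ≅ ker(∂_k) / im(∂_{k+1}) we obtain:

  H_0: rank C_0 − rank ∂_1 = 11 − 9 = 2, and the invariant factors of ∂_1 are all 1, so H_0 ≅ Z^2.
  H_1: rank ker ∂_1 − rank ∂_2 = (22 − 9) − 12 = 1, and the invariant factors of ∂_2 are all 1, so H_1 ≅ Z.
  H_2: rank ker ∂_2 − rank ∂_3 = (13 − 12) − 0 = 1, and there is no ∂_3, so H_2 ≅ Z.

H_0 = Z^2,  H_1 = Z,  H_2 = Z.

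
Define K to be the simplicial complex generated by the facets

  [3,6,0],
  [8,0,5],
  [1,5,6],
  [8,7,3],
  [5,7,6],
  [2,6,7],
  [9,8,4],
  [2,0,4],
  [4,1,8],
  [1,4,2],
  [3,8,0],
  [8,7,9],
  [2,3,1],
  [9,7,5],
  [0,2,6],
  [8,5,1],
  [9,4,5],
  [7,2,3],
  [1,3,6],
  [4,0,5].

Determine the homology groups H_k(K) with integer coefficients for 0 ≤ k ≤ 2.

Take the total order 0 < 1 < 2 < 3 < 4 < 5 < 6 < 7 < 8 < 9 on the vertex set. Then K (dimension 2) consists of the simplices:

  0-simplices (10): [0], [1], [2], [3], [4], [5], [6], [7], [8], [9]
  1-simplices (30): (30 of them)
  2-simplices (20): (20 of them)

Hence C_0 ≅ Z^10, C_1 ≅ Z^30, C_2 ≅ Z^20.

The boundary map ∂_1: C_1 → C_0 is given by ∂[p,q] = [q] − [p].
As a 10×30 matrix over Z this has rank 9, with invariant factors (1,1,1,1,1,1,1,1,1).

∂_2: C_2 → C_1 maps a triangle to the signed sum of its edges. For instance
  ∂[2,3,7] = [3,7] − [2,7] + [2,3],
  ∂[0,3,8] = [3,8] − [0,8] + [0,3].
As a 30×20 matrix over Z this has rank 20, with invariant factors (1,1,1,1,1,1,1,1,1,1,1,1,1,1,1,1,1,1,1,2).

Reading off H_k = ker ∂_k / im ∂_{k+1}:

  H_0: rank C_0 − rank ∂_1 = 10 − 9 = 1, and the invariant factors of ∂_1 are all 1, so H_0 ≅ Z.
  H_1: rank ker ∂_1 − rank ∂_2 = (30 − 9) − 20 = 1, and ∂_2 has invariant factor 2 > 1, so H_1 ≅ Z ⊕ Z/2.
  H_2: rank ker ∂_2 − rank ∂_3 = (20 − 20) − 0 = 0, and there is no ∂_3, so H_2 ≅ 0.

As a check, the Euler characteristic is 10 − 30 + 20 = 0, which agrees with 1 − 1 + 0 = 0.

H_0 = Z,  H_1 = Z ⊕ Z/2,  H_2 = 0.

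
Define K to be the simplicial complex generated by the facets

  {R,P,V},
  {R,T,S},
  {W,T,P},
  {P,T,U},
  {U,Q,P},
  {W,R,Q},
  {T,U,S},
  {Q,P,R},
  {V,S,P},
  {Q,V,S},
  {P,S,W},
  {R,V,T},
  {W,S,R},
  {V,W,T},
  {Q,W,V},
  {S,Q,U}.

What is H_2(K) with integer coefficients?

H_2 = Z.

We work with the vertex ordering P < Q < R < S < T < U < V < W. The simplices of K, each written with vertices in increasing order, are:

  0-simplices (8): P, Q, R, S, T, U, V, W
  1-simplices (24): PQ, PR, PS, PT, PU, PV, PW, QR, QS, QU, QV, QW, RS, RT, RV, RW, ST, SU, SV, SW, TU, TV, TW, VW
  2-simplices (16): PQR, PQU, PRV, PSV, PSW, PTU, PTW, QRW, QSU, QSV, QVW, RST, RSW, RTV, STU, TVW

giving chain groups C_0 ≅ Z^8, C_1 ≅ Z^24, C_2 ≅ Z^16.

Boundary ∂_1: C_1 → C_0 is given by ∂[p,q] = [q] − [p].
As a 8×24 matrix over Z this has rank 7, with invariant factors (1,1,1,1,1,1,1).

The boundary map ∂_2: C_2 → C_1 maps a triangle to the signed sum of its edges. For instance
  ∂TVW = VW − TW + TV,
  ∂RST = ST − RT + RS.
The resulting 24×16 matrix has rank 15, and its Smith normal form has invariant factors (1,1,1,1,1,1,1,1,1,1,1,1,1,1,1).

From H_k ≅ ker(∂_k) / im(∂_{k+1}) we obtain:

  H_2: rank ker ∂_2 − rank ∂_3 = (16 − 15) − 0 = 1, and there is no ∂_3, so H_2 = Z.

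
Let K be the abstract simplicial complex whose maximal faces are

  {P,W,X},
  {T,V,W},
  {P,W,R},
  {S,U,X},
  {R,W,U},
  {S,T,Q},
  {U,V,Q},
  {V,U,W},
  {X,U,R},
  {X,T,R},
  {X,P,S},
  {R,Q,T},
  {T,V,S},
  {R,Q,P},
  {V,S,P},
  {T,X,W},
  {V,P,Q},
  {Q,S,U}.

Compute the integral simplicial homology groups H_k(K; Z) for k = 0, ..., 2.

Fix the vertex order P < Q < R < S < T < U < V < W < X and write every simplex with vertices in increasing order. Then dim K = 2 and the simplices of K are:

  0-simplices (9): P, Q, R, S, T, U, V, W, X
  1-simplices (27): PQ, PR, PS, PV, PW, PX, QR, QS, QT, QU, QV, RT, RU, RW, RX, ST, SU, SV, SX, TV, TW, TX, UV, UW, UX, VW, WX
  2-simplices (18): PQR, PQV, PRW, PSV, PSX, PWX, QRT, QST, QSU, QUV, RTX, RUW, RUX, STV, SUX, TVW, TWX, UVW

so the chain groups are C_0 ≅ Z^9, C_1 ≅ Z^27, C_2 ≅ Z^18.

The boundary map ∂_1: C_1 → C_0 maps an edge to its endpoints' difference, ∂[p,q] = q − p. For instance
  ∂RX = X − R.
The 9×27 boundary matrix has rank 8 and Smith normal form diag(1,1,1,1,1,1,1,1).

∂_2: C_2 → C_1 acts by ∂[p,q,r] = [q,r] − [p,r] + [p,q]. For instance
  ∂QRT = RT − QT + QR,
  ∂SUX = UX − SX + SU.
As a 27×18 matrix over Z this has rank 18, with invariant factors (1,1,1,1,1,1,1,1,1,1,1,1,1,1,1,1,1,2).

Computing H_k = (kernel of ∂_k) / (image of ∂_{k+1}):

  H_0: rank C_0 − rank ∂_1 = 9 − 8 = 1, and the invariant factors of ∂_1 are all 1, so H_0 = Z.
  H_1: rank ker ∂_1 − rank ∂_2 = (27 − 8) − 18 = 1, and ∂_2 has invariant factor 2 > 1, so H_1 = Z ⊕ Z/2.
  H_2: rank ker ∂_2 − rank ∂_3 = (18 − 18) − 0 = 0, and there is no ∂_3, so H_2 = 0.

As a check, the Euler characteristic is 9 − 27 + 18 = 0, which agrees with 1 − 1 + 0 = 0.

H_0 = Z,  H_1 = Z ⊕ Z/2,  H_2 = 0.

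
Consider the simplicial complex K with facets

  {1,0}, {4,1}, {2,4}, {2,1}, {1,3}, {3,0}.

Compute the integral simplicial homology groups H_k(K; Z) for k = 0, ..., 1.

Order the vertices as 0 < 1 < 2 < 3 < 4. Listing each simplex with vertices in this order, K has dimension 1 with simplices:

  0-simplices (5): [0], [1], [2], [3], [4]
  1-simplices (6): [0,1], [0,3], [1,2], [1,3], [1,4], [2,4]

giving chain groups C_0 ≅ Z^5, C_1 ≅ Z^6.

∂_1: C_1 → C_0 is given by ∂[p,q] = [q] − [p]. For instance
  ∂[1,2] = [2] − [1].
As a 5×6 matrix over Z this has rank 4, with invariant factors (1,1,1,1).

Reading off H_k = ker ∂_k / im ∂_{k+1}:

  H_0: rank C_0 − rank ∂_1 = 5 − 4 = 1, and the invariant factors of ∂_1 are all 1, so H_0 ≅ Z.
  H_1: rank ker ∂_1 − rank ∂_2 = (6 − 4) − 0 = 2, and there is no ∂_2, so H_1 ≅ Z^2.

(K is a triangulation of a wedge of 2 circles.)

H_0 ≅ Z,  H_1 ≅ Z^2.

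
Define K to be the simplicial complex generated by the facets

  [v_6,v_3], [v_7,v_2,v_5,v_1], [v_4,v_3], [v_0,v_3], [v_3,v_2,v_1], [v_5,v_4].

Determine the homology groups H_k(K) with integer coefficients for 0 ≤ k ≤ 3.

H_0 = Z,  H_1 = Z,  H_2 = 0,  H_3 = 0.

We work with the vertex ordering v_0 < v_1 < v_2 < v_3 < v_4 < v_5 < v_6 < v_7. The simplices of K, each written with vertices in increasing order, are:

  0-simplices (8): [v_0], [v_1], [v_2], [v_3], [v_4], [v_5], [v_6], [v_7]
  1-simplices (12): [v_0,v_3], [v_1,v_2], [v_1,v_3], [v_1,v_5], [v_1,v_7], [v_2,v_3], [v_2,v_5], [v_2,v_7], [v_3,v_4], [v_3,v_6], [v_4,v_5], [v_5,v_7]
  2-simplices (5): [v_1,v_2,v_3], [v_1,v_2,v_5], [v_1,v_2,v_7], [v_1,v_5,v_7], [v_2,v_5,v_7]
  3-simplices (1): [v_1,v_2,v_5,v_7]

Hence C_0 ≅ Z^8, C_1 ≅ Z^12, C_2 ≅ Z^5, C_3 ≅ Z^1.

Boundary ∂_1: C_1 → C_0 sends each edge [p,q] (with p < q) to q − p. For instance
  ∂[v_5,v_7] = [v_7] − [v_5].
The 8×12 boundary matrix has rank 7 and Smith normal form diag(1,1,1,1,1,1,1).

Boundary ∂_2: C_2 → C_1 maps a triangle to the signed sum of its edges. For instance
  ∂[v_2,v_5,v_7] = [v_5,v_7] − [v_2,v_7] + [v_2,v_5],
  ∂[v_1,v_5,v_7] = [v_5,v_7] − [v_1,v_7] + [v_1,v_5].
This gives a 12×5 integer matrix of rank 4; reducing to Smith normal form yields diagonal entries (1,1,1,1).

The boundary map ∂_3: C_3 → C_2 sends each 3-simplex σ to the alternating sum Σ_i (−1)^i (σ with its i-th vertex removed). For instance
  ∂[v_1,v_2,v_5,v_7] = [v_2,v_5,v_7] − [v_1,v_5,v_7] + [v_1,v_2,v_7] − [v_1,v_2,v_5].
This gives a 5×1 integer matrix of rank 1; reducing to Smith normal form yields diagonal entries (1).

Reading off H_k = ker ∂_k / im ∂_{k+1}:

  H_0: rank C_0 − rank ∂_1 = 8 − 7 = 1, and the invariant factors of ∂_1 are all 1, so H_0 ≅ Z.
  H_1: rank ker ∂_1 − rank ∂_2 = (12 − 7) − 4 = 1, and the invariant factors of ∂_2 are all 1, so H_1 ≅ Z.
  H_2: rank ker ∂_2 − rank ∂_3 = (5 − 4) − 1 = 0, and the invariant factors of ∂_3 are all 1, so H_2 ≅ 0.
  H_3: rank ker ∂_3 − rank ∂_4 = (1 − 1) − 0 = 0, and there is no ∂_4, so H_3 ≅ 0.

As a check, the Euler characteristic is 8 − 12 + 5 − 1 = 0, which agrees with 1 − 1 + 0 − 0 = 0.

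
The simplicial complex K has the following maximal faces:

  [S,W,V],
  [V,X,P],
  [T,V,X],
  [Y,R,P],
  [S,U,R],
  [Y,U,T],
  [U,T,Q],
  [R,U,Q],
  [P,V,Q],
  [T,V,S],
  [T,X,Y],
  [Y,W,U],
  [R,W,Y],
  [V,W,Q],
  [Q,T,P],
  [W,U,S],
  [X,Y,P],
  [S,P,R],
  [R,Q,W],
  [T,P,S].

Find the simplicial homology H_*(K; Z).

H_0 ≅ Z,  H_1 ≅ Z × Z/2,  H_2 = 0.

Fix the vertex order P < Q < R < S < T < U < V < W < X < Y and write every simplex with vertices in increasing order. Then dim K = 2 and the simplices of K are:

  0-simplices (10): P, Q, R, S, T, U, V, W, X, Y
  1-simplices (30): PQ, PR, PS, PT, PV, PX, PY, QR, QT, QU, QV, QW, RS, RU, RW, RY, ST, SU, SV, SW, TU, TV, TX, TY, UW, UY, VW, VX, WY, XY
  2-simplices (20): PQT, PQV, PRS, PRY, PST, PVX, PXY, QRU, QRW, QTU, QVW, RSU, RWY, STV, SUW, SVW, TUY, TVX, TXY, UWY

giving chain groups C_0 ≅ Z^10, C_1 ≅ Z^30, C_2 ≅ Z^20.

Boundary ∂_1: C_1 → C_0 sends each edge [p,q] (with p < q) to q − p. For instance
  ∂QW = W − Q.
This gives a 10×30 integer matrix of rank 9; reducing to Smith normal form yields diagonal entries (1,1,1,1,1,1,1,1,1).

The boundary map ∂_2: C_2 → C_1 acts by ∂[p,q,r] = [q,r] − [p,r] + [p,q]. For instance
  ∂QRU = RU − QU + QR,
  ∂PRY = RY − PY + PR.
This gives a 30×20 integer matrix of rank 20; reducing to Smith normal form yields diagonal entries (1,1,1,1,1,1,1,1,1,1,1,1,1,1,1,1,1,1,1,2).

Computing H_k = (kernel of ∂_k) / (image of ∂_{k+1}):

  H_0: rank C_0 − rank ∂_1 = 10 − 9 = 1, and the invariant factors of ∂_1 are all 1, so H_0 = Z.
  H_1: rank ker ∂_1 − rank ∂_2 = (30 − 9) − 20 = 1, and ∂_2 has invariant factor 2 > 1, so H_1 = Z × Z/2.
  H_2: rank ker ∂_2 − rank ∂_3 = (20 − 20) − 0 = 0, and there is no ∂_3, so H_2 = 0.

As a check, the Euler characteristic is 10 − 30 + 20 = 0, which agrees with 1 − 1 + 0 = 0.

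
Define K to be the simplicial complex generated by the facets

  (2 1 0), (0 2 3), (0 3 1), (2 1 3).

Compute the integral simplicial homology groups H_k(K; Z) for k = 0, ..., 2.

H_0 ≅ Z,  H_1 = 0,  H_2 ≅ Z.

Order the vertices as 0 < 1 < 2 < 3. Listing each simplex with vertices in this order, K has dimension 2 with simplices:

  0-simplices (4): [0], [1], [2], [3]
  1-simplices (6): [0,1], [0,2], [0,3], [1,2], [1,3], [2,3]
  2-simplices (4): [0,1,2], [0,1,3], [0,2,3], [1,2,3]

Hence C_0 ≅ Z^4, C_1 ≅ Z^6, C_2 ≅ Z^4.

The boundary map ∂_1: C_1 → C_0 is given by ∂[p,q] = [q] − [p]. For instance
  ∂[2,3] = [3] − [2].
As a 4×6 matrix over Z this has rank 3, with invariant factors (1,1,1).

Boundary ∂_2: C_2 → C_1 acts by ∂[p,q,r] = [q,r] − [p,r] + [p,q]. For instance
  ∂[0,2,3] = [2,3] − [0,3] + [0,2],
  ∂[0,1,2] = [1,2] − [0,2] + [0,1].
This gives a 6×4 integer matrix of rank 3; reducing to Smith normal form yields diagonal entries (1,1,1).

Reading off H_k = ker ∂_k / im ∂_{k+1}:

  H_0: rank C_0 − rank ∂_1 = 4 − 3 = 1, and the invariant factors of ∂_1 are all 1, so H_0 = Z.
  H_1: rank ker ∂_1 − rank ∂_2 = (6 − 3) − 3 = 0, and the invariant factors of ∂_2 are all 1, so H_1 = 0.
  H_2: rank ker ∂_2 − rank ∂_3 = (4 − 3) − 0 = 1, and there is no ∂_3, so H_2 = Z.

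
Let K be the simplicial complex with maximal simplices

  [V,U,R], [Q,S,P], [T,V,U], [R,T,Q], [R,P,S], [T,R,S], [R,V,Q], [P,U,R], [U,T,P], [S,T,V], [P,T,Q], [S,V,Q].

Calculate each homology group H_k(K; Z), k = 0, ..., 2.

We work with the vertex ordering P < Q < R < S < T < U < V. The simplices of K, each written with vertices in increasing order, are:

  0-simplices (7): P, Q, R, S, T, U, V
  1-simplices (18): PQ, PR, PS, PT, PU, QR, QS, QT, QV, RS, RT, RU, RV, ST, SV, TU, TV, UV
  2-simplices (12): PQS, PQT, PRS, PRU, PTU, QRT, QRV, QSV, RST, RUV, STV, TUV

Hence C_0 ≅ Z^7, C_1 ≅ Z^18, C_2 ≅ Z^12.

The boundary map ∂_1: C_1 → C_0 maps an edge to its endpoints' difference, ∂[p,q] = q − p. For instance
  ∂ST = T − S.
As a 7×18 matrix over Z this has rank 6, with invariant factors (1,1,1,1,1,1).

The boundary map ∂_2: C_2 → C_1 sends each 2-simplex [p,q,r] to [q,r] − [p,r] + [p,q]. For instance
  ∂TUV = UV − TV + TU,
  ∂PRS = RS − PS + PR.
The resulting 18×12 matrix has rank 12, and its Smith normal form has invariant factors (1,1,1,1,1,1,1,1,1,1,1,2).

From H_k ≅ ker(∂_k) / im(∂_{k+1}) we obtain:

  H_0: rank C_0 − rank ∂_1 = 7 − 6 = 1, and the invariant factors of ∂_1 are all 1, so H_0 ≅ Z.
  H_1: rank ker ∂_1 − rank ∂_2 = (18 − 6) − 12 = 0, and ∂_2 has invariant factor 2 > 1, so H_1 ≅ Z_2.
  H_2: rank ker ∂_2 − rank ∂_3 = (12 − 12) − 0 = 0, and there is no ∂_3, so H_2 ≅ 0.

H_0 = Z,  H_1 = Z_2,  H_2 = 0.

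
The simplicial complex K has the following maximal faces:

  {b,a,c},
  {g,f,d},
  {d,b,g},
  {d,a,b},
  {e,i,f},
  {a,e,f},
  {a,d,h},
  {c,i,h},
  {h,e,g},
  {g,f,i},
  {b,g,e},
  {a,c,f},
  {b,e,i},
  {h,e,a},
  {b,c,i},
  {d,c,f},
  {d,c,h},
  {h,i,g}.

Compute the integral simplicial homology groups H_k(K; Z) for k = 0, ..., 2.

Take the total order a < b < c < d < e < f < g < h < i on the vertex set. Then K (dimension 2) consists of the simplices:

  0-simplices (9): a, b, c, d, e, f, g, h, i
  1-simplices (27): ab, ac, ad, ae, af, ah, bc, bd, be, bg, bi, cd, cf, ch, ci, df, dg, dh, ef, eg, eh, ei, fg, fi, gh, gi, hi
  2-simplices (18): abc, abd, acf, adh, aef, aeh, bci, bdg, beg, bei, cdf, cdh, chi, dfg, efi, egh, fgi, ghi

so the chain groups are C_0 ≅ Z^9, C_1 ≅ Z^27, C_2 ≅ Z^18.

Boundary ∂_1: C_1 → C_0 sends each edge [p,q] (with p < q) to q − p. For instance
  ∂hi = i − h.
As a 9×27 matrix over Z this has rank 8, with invariant factors (1,1,1,1,1,1,1,1).

∂_2: C_2 → C_1 sends each 2-simplex [p,q,r] to [q,r] − [p,r] + [p,q]. For instance
  ∂bei = ei − bi + be,
  ∂bdg = dg − bg + bd.
This gives a 27×18 integer matrix of rank 18; reducing to Smith normal form yields diagonal entries (1,1,1,1,1,1,1,1,1,1,1,1,1,1,1,1,1,2).

From H_k ≅ ker(∂_k) / im(∂_{k+1}) we obtain:

  H_0: rank C_0 − rank ∂_1 = 9 − 8 = 1, and the invariant factors of ∂_1 are all 1, so H_0 ≅ Z.
  H_1: rank ker ∂_1 − rank ∂_2 = (27 − 8) − 18 = 1, and ∂_2 has invariant factor 2 > 1, so H_1 ≅ Z ⊕ Z/2.
  H_2: rank ker ∂_2 − rank ∂_3 = (18 − 18) − 0 = 0, and there is no ∂_3, so H_2 ≅ 0.

As a check, the Euler characteristic is 9 − 27 + 18 = 0, which agrees with 1 − 1 + 0 = 0.
(K is a triangulation of the Klein bottle.)

H_0 ≅ Z,  H_1 ≅ Z ⊕ Z/2,  H_2 = 0.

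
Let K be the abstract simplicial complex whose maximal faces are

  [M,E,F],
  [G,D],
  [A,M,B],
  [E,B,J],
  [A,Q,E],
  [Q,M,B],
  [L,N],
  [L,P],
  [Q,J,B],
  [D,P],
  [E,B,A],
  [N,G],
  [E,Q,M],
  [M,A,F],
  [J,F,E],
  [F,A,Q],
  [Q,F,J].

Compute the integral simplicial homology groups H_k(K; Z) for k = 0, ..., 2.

H_0 = Z^2,  H_1 = Z ⊕ Z/2Z,  H_2 = 0.

Fix the vertex order A < B < D < E < F < G < J < L < M < N < P < Q and write every simplex with vertices in increasing order. Then dim K = 2 and the simplices of K are:

  0-simplices (12): A, B, D, E, F, G, J, L, M, N, P, Q
  1-simplices (23): AB, AE, AF, AM, AQ, BE, BJ, BM, BQ, DG, DP, EF, EJ, EM, EQ, FJ, FM, FQ, GN, JQ, LN, LP, MQ
  2-simplices (12): ABE, ABM, AEQ, AFM, AFQ, BEJ, BJQ, BMQ, EFJ, EFM, EMQ, FJQ

giving chain groups C_0 ≅ Z^12, C_1 ≅ Z^23, C_2 ≅ Z^12.

The boundary map ∂_1: C_1 → C_0 maps an edge to its endpoints' difference, ∂[p,q] = q − p.
This gives a 12×23 integer matrix of rank 10; reducing to Smith normal form yields diagonal entries (1,1,1,1,1,1,1,1,1,1).

Boundary ∂_2: C_2 → C_1 sends each 2-simplex [p,q,r] to [q,r] − [p,r] + [p,q]. For instance
  ∂EMQ = MQ − EQ + EM,
  ∂AFM = FM − AM + AF.
The 23×12 boundary matrix has rank 12 and Smith normal form diag(1,1,1,1,1,1,1,1,1,1,1,2).

Now H_k = ker ∂_k / im ∂_{k+1}, so:

  H_0: rank C_0 − rank ∂_1 = 12 − 10 = 2, and the invariant factors of ∂_1 are all 1, so H_0 = Z^2.
  H_1: rank ker ∂_1 − rank ∂_2 = (23 − 10) − 12 = 1, and ∂_2 has invariant factor 2 > 1, so H_1 = Z ⊕ Z/2Z.
  H_2: rank ker ∂_2 − rank ∂_3 = (12 − 12) − 0 = 0, and there is no ∂_3, so H_2 = 0.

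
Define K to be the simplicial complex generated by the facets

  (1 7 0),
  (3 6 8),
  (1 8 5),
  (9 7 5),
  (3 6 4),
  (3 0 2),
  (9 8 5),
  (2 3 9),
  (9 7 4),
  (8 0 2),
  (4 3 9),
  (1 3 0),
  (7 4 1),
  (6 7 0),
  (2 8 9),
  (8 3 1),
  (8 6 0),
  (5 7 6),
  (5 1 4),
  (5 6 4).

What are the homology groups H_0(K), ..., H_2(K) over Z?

We work with the vertex ordering 0 < 1 < 2 < 3 < 4 < 5 < 6 < 7 < 8 < 9. The simplices of K, each written with vertices in increasing order, are:

  0-simplices (10): [0], [1], [2], [3], [4], [5], [6], [7], [8], [9]
  1-simplices (30): (30 of them)
  2-simplices (20): (20 of them)

giving chain groups C_0 ≅ Z^10, C_1 ≅ Z^30, C_2 ≅ Z^20.

The boundary map ∂_1: C_1 → C_0 sends each edge [p,q] (with p < q) to q − p. For instance
  ∂[6,7] = [7] − [6].
The resulting 10×30 matrix has rank 9, and its Smith normal form has invariant factors (1,1,1,1,1,1,1,1,1).

∂_2: C_2 → C_1 maps a triangle to the signed sum of its edges. For instance
  ∂[2,3,9] = [3,9] − [2,9] + [2,3],
  ∂[0,6,8] = [6,8] − [0,8] + [0,6].
The 30×20 boundary matrix has rank 20 and Smith normal form diag(1,1,1,1,1,1,1,1,1,1,1,1,1,1,1,1,1,1,1,2).

Now H_k = ker ∂_k / im ∂_{k+1}, so:

  H_0: rank C_0 − rank ∂_1 = 10 − 9 = 1, and the invariant factors of ∂_1 are all 1, so H_0 = Z.
  H_1: rank ker ∂_1 − rank ∂_2 = (30 − 9) − 20 = 1, and ∂_2 has invariant factor 2 > 1, so H_1 = Z ⊕ Z_2.
  H_2: rank ker ∂_2 − rank ∂_3 = (20 − 20) − 0 = 0, and there is no ∂_3, so H_2 = 0.

(K is a triangulation of the Klein bottle.)

H_0 ≅ Z,  H_1 ≅ Z ⊕ Z_2,  H_2 = 0.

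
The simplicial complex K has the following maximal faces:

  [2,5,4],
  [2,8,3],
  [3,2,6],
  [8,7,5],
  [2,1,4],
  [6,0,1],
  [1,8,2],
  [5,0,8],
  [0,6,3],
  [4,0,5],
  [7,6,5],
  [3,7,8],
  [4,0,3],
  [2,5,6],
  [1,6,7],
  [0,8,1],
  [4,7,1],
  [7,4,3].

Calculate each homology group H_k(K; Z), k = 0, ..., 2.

Order the vertices as 0 < 1 < 2 < 3 < 4 < 5 < 6 < 7 < 8. Listing each simplex with vertices in this order, K has dimension 2 with simplices:

  0-simplices (9): [0], [1], [2], [3], [4], [5], [6], [7], [8]
  1-simplices (27): (27 of them)
  2-simplices (18): [0,1,6], [0,1,8], [0,3,4], [0,3,6], [0,4,5], [0,5,8], [1,2,4], [1,2,8], [1,4,7], [1,6,7], [2,3,6], [2,3,8], [2,4,5], [2,5,6], [3,4,7], [3,7,8], [5,6,7], [5,7,8]

giving chain groups C_0 ≅ Z^9, C_1 ≅ Z^27, C_2 ≅ Z^18.

The boundary map ∂_1: C_1 → C_0 sends each edge [p,q] (with p < q) to q − p. For instance
  ∂[2,5] = [5] − [2].
The resulting 9×27 matrix has rank 8, and its Smith normal form has invariant factors (1,1,1,1,1,1,1,1).

The boundary map ∂_2: C_2 → C_1 sends each 2-simplex [p,q,r] to [q,r] − [p,r] + [p,q]. For instance
  ∂[2,4,5] = [4,5] − [2,5] + [2,4],
  ∂[0,1,6] = [1,6] − [0,6] + [0,1].
As a 27×18 matrix over Z this has rank 17, with invariant factors (1,1,1,1,1,1,1,1,1,1,1,1,1,1,1,1,1).

Now H_k = ker ∂_k / im ∂_{k+1}, so:

  H_0: rank C_0 − rank ∂_1 = 9 − 8 = 1, and the invariant factors of ∂_1 are all 1, so H_0 = Z.
  H_1: rank ker ∂_1 − rank ∂_2 = (27 − 8) − 17 = 2, and the invariant factors of ∂_2 are all 1, so H_1 = Z^2.
  H_2: rank ker ∂_2 − rank ∂_3 = (18 − 17) − 0 = 1, and there is no ∂_3, so H_2 = Z.

As a check, the Euler characteristic is 9 − 27 + 18 = 0, which agrees with 1 − 2 + 1 = 0.
(K is a triangulation of the torus T^2.)

H_0 ≅ Z,  H_1 ≅ Z^2,  H_2 ≅ Z.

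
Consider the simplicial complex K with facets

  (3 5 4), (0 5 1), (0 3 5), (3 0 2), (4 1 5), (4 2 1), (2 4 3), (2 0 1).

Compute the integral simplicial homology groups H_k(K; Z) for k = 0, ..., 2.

K has 6 vertices, 12 edges, 8 triangles.
rank ∂_0 = 0, rank ∂_1 = 5 ⇒ b_0 = 6 − 0 − 5 = 1; all invariant factors of ∂_1 are 1 so no torsion. So H_0 = Z.
rank ∂_1 = 5, rank ∂_2 = 7 ⇒ b_1 = 12 − 5 − 7 = 0; all invariant factors of ∂_2 are 1 so no torsion. So H_1 = 0.
rank ∂_2 = 7, rank ∂_3 = 0 ⇒ b_2 = 8 − 7 − 0 = 1. So H_2 = Z.

H_0 = Z,  H_1 = 0,  H_2 = Z.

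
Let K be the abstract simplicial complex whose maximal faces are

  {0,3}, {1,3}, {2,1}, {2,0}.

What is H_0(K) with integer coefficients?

Take the total order 0 < 1 < 2 < 3 on the vertex set. Then K (dimension 1) consists of the simplices:

  0-simplices (4): [0], [1], [2], [3]
  1-simplices (4): [0,2], [0,3], [1,2], [1,3]

giving chain groups C_0 ≅ Z^4, C_1 ≅ Z^4.

Boundary ∂_1: C_1 → C_0 sends each edge [p,q] (with p < q) to q − p. For instance
  ∂[0,2] = [2] − [0].
The resulting 4×4 matrix has rank 3, and its Smith normal form has invariant factors (1,1,1).

Reading off H_k = ker ∂_k / im ∂_{k+1}:

  H_0: rank C_0 − rank ∂_1 = 4 − 3 = 1, and the invariant factors of ∂_1 are all 1, so H_0 ≅ Z.

H_0 ≅ Z.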